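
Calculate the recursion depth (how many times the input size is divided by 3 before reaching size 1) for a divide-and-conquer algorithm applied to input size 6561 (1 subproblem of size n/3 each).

For divide and conquer with division factor 3:

Problem sizes at each level:
Level 0: 6561
Level 1: 2187
Level 2: 729
Level 3: 243
Level 4: 81
Level 5: 27
Level 6: 9
Level 7: 3
Level 8: 1

The root is level 0 and the size-1 base case is level 8 (the tree spans levels 0 through 8, i.e. 9 levels counting the root), so the depth is the number of divisions: log_3(6561) = 8

The recursion tree depth is log_3(6561) = 8. At each level, the problem size is divided by 3, so it takes 8 divisions to reduce to a base case of size 1. The algorithm makes 1 recursive call at each level.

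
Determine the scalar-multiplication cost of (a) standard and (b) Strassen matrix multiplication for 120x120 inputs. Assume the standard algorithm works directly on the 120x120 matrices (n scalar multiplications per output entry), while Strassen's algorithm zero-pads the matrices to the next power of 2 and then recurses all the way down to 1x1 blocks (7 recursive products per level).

Matrix multiplication for 120x120 matrices:

Strassen's algorithm requires power-of-2 dimensions. Pad 120x120 to 128x128 (next power of 2).

Standard algorithm: 120^3 = 1728000 multiplications
Strassen's algorithm: 7^(log2(128)) = 7^7 = 823543 multiplications
Savings: 1728000 - 823543 = 904457 multiplications

Standard: 1728000 multiplications (120^3). Strassen: 823543 multiplications (7^7, after padding to 128x128). Strassen reduces 8 recursive multiplications to 7 at each level.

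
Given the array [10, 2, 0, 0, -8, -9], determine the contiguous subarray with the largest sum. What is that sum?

Using Kadane's algorithm on [10, 2, 0, 0, -8, -9]:

Scanning through the array:
Position 1 (value 2): max_ending_here = 12, max_so_far = 12
Position 2 (value 0): max_ending_here = 12, max_so_far = 12
Position 3 (value 0): max_ending_here = 12, max_so_far = 12
Position 4 (value -8): max_ending_here = 4, max_so_far = 12
Position 5 (value -9): max_ending_here = -5, max_so_far = 12

Maximum subarray: [10, 2]
Maximum sum: 12

The maximum subarray is [10, 2] with sum 12. This subarray runs from index 0 to index 1.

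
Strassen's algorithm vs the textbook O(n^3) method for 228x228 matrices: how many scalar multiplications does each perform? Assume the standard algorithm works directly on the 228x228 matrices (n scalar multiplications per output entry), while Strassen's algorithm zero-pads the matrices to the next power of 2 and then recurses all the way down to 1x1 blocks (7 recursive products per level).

Matrix multiplication for 228x228 matrices:

Strassen's algorithm requires power-of-2 dimensions. Pad 228x228 to 256x256 (next power of 2).

Standard algorithm: 228^3 = 11852352 multiplications
Strassen's algorithm: 7^(log2(256)) = 7^8 = 5764801 multiplications
Savings: 11852352 - 5764801 = 6087551 multiplications

Standard: 11852352 multiplications (228^3). Strassen: 5764801 multiplications (7^8, after padding to 256x256). Strassen reduces 8 recursive multiplications to 7 at each level.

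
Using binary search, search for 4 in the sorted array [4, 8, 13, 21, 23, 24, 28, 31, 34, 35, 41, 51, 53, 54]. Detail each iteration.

Binary search for 4 in [4, 8, 13, 21, 23, 24, 28, 31, 34, 35, 41, 51, 53, 54]:

lo=0, hi=13, mid=6, arr[mid]=28 -> 28 > 4, search left half
lo=0, hi=5, mid=2, arr[mid]=13 -> 13 > 4, search left half
lo=0, hi=1, mid=0, arr[mid]=4 -> Found target at index 0!

Binary search finds 4 at index 0 after 3 comparisons. The search repeatedly halves the search space by comparing with the middle element.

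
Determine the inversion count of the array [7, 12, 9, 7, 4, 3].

Finding inversions in [7, 12, 9, 7, 4, 3]:

(0, 4): arr[0]=7 > arr[4]=4
(0, 5): arr[0]=7 > arr[5]=3
(1, 2): arr[1]=12 > arr[2]=9
(1, 3): arr[1]=12 > arr[3]=7
(1, 4): arr[1]=12 > arr[4]=4
(1, 5): arr[1]=12 > arr[5]=3
(2, 3): arr[2]=9 > arr[3]=7
(2, 4): arr[2]=9 > arr[4]=4
(2, 5): arr[2]=9 > arr[5]=3
(3, 4): arr[3]=7 > arr[4]=4
(3, 5): arr[3]=7 > arr[5]=3
(4, 5): arr[4]=4 > arr[5]=3

Total inversions: 12

The array has 12 inversion(s): (0,4), (0,5), (1,2), (1,3), (1,4), (1,5), (2,3), (2,4), (2,5), (3,4), (3,5), (4,5). Each pair (i,j) satisfies i < j and arr[i] > arr[j].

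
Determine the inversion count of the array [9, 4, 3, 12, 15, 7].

Finding inversions in [9, 4, 3, 12, 15, 7]:

(0, 1): arr[0]=9 > arr[1]=4
(0, 2): arr[0]=9 > arr[2]=3
(0, 5): arr[0]=9 > arr[5]=7
(1, 2): arr[1]=4 > arr[2]=3
(3, 5): arr[3]=12 > arr[5]=7
(4, 5): arr[4]=15 > arr[5]=7

Total inversions: 6

The array has 6 inversion(s): (0,1), (0,2), (0,5), (1,2), (3,5), (4,5). Each pair (i,j) satisfies i < j and arr[i] > arr[j].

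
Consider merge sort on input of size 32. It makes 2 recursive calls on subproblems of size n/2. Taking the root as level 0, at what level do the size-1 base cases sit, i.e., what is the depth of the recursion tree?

For divide and conquer with division factor 2:

Problem sizes at each level:
Level 0: 32
Level 1: 16
Level 2: 8
Level 3: 4
Level 4: 2
Level 5: 1

The root is level 0 and the size-1 base case is level 5 (the tree spans levels 0 through 5, i.e. 6 levels counting the root), so the depth is the number of divisions: log_2(32) = 5

The recursion tree depth is log_2(32) = 5. At each level, the problem size is divided by 2, so it takes 5 divisions to reduce to a base case of size 1. The algorithm makes 2 recursive calls at each level.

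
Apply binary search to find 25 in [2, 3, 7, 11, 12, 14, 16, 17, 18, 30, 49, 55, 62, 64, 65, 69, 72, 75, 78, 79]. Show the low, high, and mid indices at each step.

Binary search for 25 in [2, 3, 7, 11, 12, 14, 16, 17, 18, 30, 49, 55, 62, 64, 65, 69, 72, 75, 78, 79]:

lo=0, hi=19, mid=9, arr[mid]=30 -> 30 > 25, search left half
lo=0, hi=8, mid=4, arr[mid]=12 -> 12 < 25, search right half
lo=5, hi=8, mid=6, arr[mid]=16 -> 16 < 25, search right half
lo=7, hi=8, mid=7, arr[mid]=17 -> 17 < 25, search right half
lo=8, hi=8, mid=8, arr[mid]=18 -> 18 < 25, search right half
lo=9 > hi=8, target 25 not found

Binary search determines that 25 is not in the array after 5 comparisons. The search space was exhausted without finding the target.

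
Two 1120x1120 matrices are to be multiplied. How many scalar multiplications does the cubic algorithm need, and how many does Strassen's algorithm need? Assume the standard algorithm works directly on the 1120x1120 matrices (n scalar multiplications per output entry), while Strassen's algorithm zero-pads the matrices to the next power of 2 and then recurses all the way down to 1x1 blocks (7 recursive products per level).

Matrix multiplication for 1120x1120 matrices:

Strassen's algorithm requires power-of-2 dimensions. Pad 1120x1120 to 2048x2048 (next power of 2).

Standard algorithm: 1120^3 = 1404928000 multiplications
Strassen's algorithm: 7^(log2(2048)) = 7^11 = 1977326743 multiplications
Difference: 1404928000 - 1977326743 = -572398743 (Strassen uses MORE here due to padding overhead — for small or just-over-power-of-2 n, padding can outweigh the per-level savings)

Standard: 1404928000 multiplications (1120^3). Strassen: 1977326743 multiplications (7^11, after padding to 2048x2048). Strassen reduces 8 recursive multiplications to 7 at each level.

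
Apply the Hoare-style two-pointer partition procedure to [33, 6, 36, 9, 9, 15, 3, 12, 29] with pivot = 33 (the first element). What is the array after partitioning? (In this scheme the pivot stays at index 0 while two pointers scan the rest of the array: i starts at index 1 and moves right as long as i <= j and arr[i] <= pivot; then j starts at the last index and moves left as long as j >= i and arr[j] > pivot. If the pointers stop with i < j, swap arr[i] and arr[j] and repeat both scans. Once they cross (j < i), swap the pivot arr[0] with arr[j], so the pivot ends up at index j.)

Hoare-style two-pointer partition with pivot = 33:

Initial array: [33, 6, 36, 9, 9, 15, 3, 12, 29]

Pointers start at i = 1, j = 8.
i stops at index 2 (arr[2]=36 > 33), j stops at index 8 (arr[8]=29 <= 33): swap arr[2] and arr[8], array becomes [33, 6, 29, 9, 9, 15, 3, 12, 36]
i ends at 8, j ends at 7: the pointers have crossed (j < i), so scanning stops.

Swap pivot arr[0] with arr[7] to place pivot at position 7: [12, 6, 29, 9, 9, 15, 3, 33, 36]
Pivot position: 7

After partitioning with pivot 33, the array becomes [12, 6, 29, 9, 9, 15, 3, 33, 36]. The pivot is placed at index 7. All elements to the left of the pivot are <= 33, and all elements to the right are > 33.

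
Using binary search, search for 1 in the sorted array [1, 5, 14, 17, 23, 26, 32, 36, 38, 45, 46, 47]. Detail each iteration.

Binary search for 1 in [1, 5, 14, 17, 23, 26, 32, 36, 38, 45, 46, 47]:

lo=0, hi=11, mid=5, arr[mid]=26 -> 26 > 1, search left half
lo=0, hi=4, mid=2, arr[mid]=14 -> 14 > 1, search left half
lo=0, hi=1, mid=0, arr[mid]=1 -> Found target at index 0!

Binary search finds 1 at index 0 after 3 comparisons. The search repeatedly halves the search space by comparing with the middle element.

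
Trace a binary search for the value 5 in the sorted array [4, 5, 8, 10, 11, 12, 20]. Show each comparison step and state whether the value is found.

Binary search for 5 in [4, 5, 8, 10, 11, 12, 20]:

lo=0, hi=6, mid=3, arr[mid]=10 -> 10 > 5, search left half
lo=0, hi=2, mid=1, arr[mid]=5 -> Found target at index 1!

Binary search finds 5 at index 1 after 2 comparisons. The search repeatedly halves the search space by comparing with the middle element.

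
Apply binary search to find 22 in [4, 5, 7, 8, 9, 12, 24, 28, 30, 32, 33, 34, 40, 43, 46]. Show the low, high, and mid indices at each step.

Binary search for 22 in [4, 5, 7, 8, 9, 12, 24, 28, 30, 32, 33, 34, 40, 43, 46]:

lo=0, hi=14, mid=7, arr[mid]=28 -> 28 > 22, search left half
lo=0, hi=6, mid=3, arr[mid]=8 -> 8 < 22, search right half
lo=4, hi=6, mid=5, arr[mid]=12 -> 12 < 22, search right half
lo=6, hi=6, mid=6, arr[mid]=24 -> 24 > 22, search left half
lo=6 > hi=5, target 22 not found

Binary search determines that 22 is not in the array after 4 comparisons. The search space was exhausted without finding the target.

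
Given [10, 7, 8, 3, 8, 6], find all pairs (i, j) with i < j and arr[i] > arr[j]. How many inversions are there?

Finding inversions in [10, 7, 8, 3, 8, 6]:

(0, 1): arr[0]=10 > arr[1]=7
(0, 2): arr[0]=10 > arr[2]=8
(0, 3): arr[0]=10 > arr[3]=3
(0, 4): arr[0]=10 > arr[4]=8
(0, 5): arr[0]=10 > arr[5]=6
(1, 3): arr[1]=7 > arr[3]=3
(1, 5): arr[1]=7 > arr[5]=6
(2, 3): arr[2]=8 > arr[3]=3
(2, 5): arr[2]=8 > arr[5]=6
(4, 5): arr[4]=8 > arr[5]=6

Total inversions: 10

The array has 10 inversion(s): (0,1), (0,2), (0,3), (0,4), (0,5), (1,3), (1,5), (2,3), (2,5), (4,5). Each pair (i,j) satisfies i < j and arr[i] > arr[j].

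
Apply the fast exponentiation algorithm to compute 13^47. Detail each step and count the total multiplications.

Computing 13^47 by squaring (build up from 13^1; each line after the first costs one multiplication):

13^1 = 13
13^2 = (13^1)^2 = 13^2 = 169
13^4 = (13^2)^2 = 169^2 = 28561
13^5 = 13 * 13^4 = 13 * 28561 = 371293
13^10 = (13^5)^2 = 371293^2 = 137858491849
13^11 = 13 * 13^10 = 13 * 137858491849 = 1792160394037
13^22 = (13^11)^2 = 1792160394037^2 = 3211838877954855105157369
13^23 = 13 * 13^22 = 13 * 3211838877954855105157369 = 41753905413413116367045797
13^46 = (13^23)^2 = 41753905413413116367045797^2 = 1743388617272249143997555461487119439669521095365209
13^47 = 13 * 13^46 = 13 * 1743388617272249143997555461487119439669521095365209 = 22664052024539238871968220999332552715703774239747717

Result: 22664052024539238871968220999332552715703774239747717
Multiplications needed: 9 (9 lines after 13^1)

13^47 = 22664052024539238871968220999332552715703774239747717. Using exponentiation by squaring, this requires 9 multiplications. The key idea: if the exponent is even, square the half-power; if odd, multiply by the base once.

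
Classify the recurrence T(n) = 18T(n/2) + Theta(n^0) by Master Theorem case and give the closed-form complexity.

Master Theorem for T(n) = 18T(n/2) + O(n^0):

a = 18, b = 2, c = 0
log_b(a) = log_2(18) = 4.1699

Case 1: c = 0 < log_2(18) = 4.1699
T(n) = O(n^(log_2 18))

For T(n) = 18T(n/2) + O(n^0): log_2(18) = 4.1699. This is Case 1 of the Master Theorem (c < log_b(a), work dominated by leaves), giving O(n^(log_2 18)).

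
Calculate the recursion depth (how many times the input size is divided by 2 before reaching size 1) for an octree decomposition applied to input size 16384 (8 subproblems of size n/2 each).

For divide and conquer with division factor 2:

Problem sizes at each level:
Level 0: 16384
Level 1: 8192
Level 2: 4096
Level 3: 2048
Level 4: 1024
Level 5: 512
Level 6: 256
Level 7: 128
Level 8: 64
Level 9: 32
Level 10: 16
Level 11: 8
Level 12: 4
Level 13: 2
Level 14: 1

The root is level 0 and the size-1 base case is level 14 (the tree spans levels 0 through 14, i.e. 15 levels counting the root), so the depth is the number of divisions: log_2(16384) = 14

The recursion tree depth is log_2(16384) = 14. At each level, the problem size is divided by 2, so it takes 14 divisions to reduce to a base case of size 1. The algorithm makes 8 recursive calls at each level.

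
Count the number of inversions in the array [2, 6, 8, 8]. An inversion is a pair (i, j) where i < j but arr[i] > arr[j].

Finding inversions in [2, 6, 8, 8]:


Total inversions: 0

The array has 0 inversions. It is already sorted.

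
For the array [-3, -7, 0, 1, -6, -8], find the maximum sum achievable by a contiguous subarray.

Using Kadane's algorithm on [-3, -7, 0, 1, -6, -8]:

Scanning through the array:
Position 1 (value -7): max_ending_here = -7, max_so_far = -3
Position 2 (value 0): max_ending_here = 0, max_so_far = 0
Position 3 (value 1): max_ending_here = 1, max_so_far = 1
Position 4 (value -6): max_ending_here = -5, max_so_far = 1
Position 5 (value -8): max_ending_here = -8, max_so_far = 1

Maximum subarray: [0, 1]
Maximum sum: 1

The maximum subarray is [0, 1] with sum 1. This subarray runs from index 2 to index 3.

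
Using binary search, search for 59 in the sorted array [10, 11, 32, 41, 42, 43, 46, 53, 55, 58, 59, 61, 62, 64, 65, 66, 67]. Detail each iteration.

Binary search for 59 in [10, 11, 32, 41, 42, 43, 46, 53, 55, 58, 59, 61, 62, 64, 65, 66, 67]:

lo=0, hi=16, mid=8, arr[mid]=55 -> 55 < 59, search right half
lo=9, hi=16, mid=12, arr[mid]=62 -> 62 > 59, search left half
lo=9, hi=11, mid=10, arr[mid]=59 -> Found target at index 10!

Binary search finds 59 at index 10 after 3 comparisons. The search repeatedly halves the search space by comparing with the middle element.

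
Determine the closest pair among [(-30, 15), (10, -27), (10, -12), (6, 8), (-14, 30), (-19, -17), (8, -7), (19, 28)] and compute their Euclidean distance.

Computing all pairwise distances among 8 points:

d((-30, 15), (10, -27)) = 58.0
d((-30, 15), (10, -12)) = 48.2597
d((-30, 15), (6, 8)) = 36.6742
d((-30, 15), (-14, 30)) = 21.9317
d((-30, 15), (-19, -17)) = 33.8378
d((-30, 15), (8, -7)) = 43.909
d((-30, 15), (19, 28)) = 50.6952
d((10, -27), (10, -12)) = 15.0
d((10, -27), (6, 8)) = 35.2278
d((10, -27), (-14, 30)) = 61.8466
d((10, -27), (-19, -17)) = 30.6757
d((10, -27), (8, -7)) = 20.0998
d((10, -27), (19, 28)) = 55.7315
d((10, -12), (6, 8)) = 20.3961
d((10, -12), (-14, 30)) = 48.3735
d((10, -12), (-19, -17)) = 29.4279
d((10, -12), (8, -7)) = 5.3852 <-- minimum
d((10, -12), (19, 28)) = 41.0
d((6, 8), (-14, 30)) = 29.7321
d((6, 8), (-19, -17)) = 35.3553
d((6, 8), (8, -7)) = 15.1327
d((6, 8), (19, 28)) = 23.8537
d((-14, 30), (-19, -17)) = 47.2652
d((-14, 30), (8, -7)) = 43.0465
d((-14, 30), (19, 28)) = 33.0606
d((-19, -17), (8, -7)) = 28.7924
d((-19, -17), (19, 28)) = 58.8982
d((8, -7), (19, 28)) = 36.6879

Closest pair: (10, -12) and (8, -7) with distance 5.3852

The closest pair is (10, -12) and (8, -7) with Euclidean distance 5.3852. For 8 points, brute-force pairwise comparison is shown above. For large n, the divide-and-conquer algorithm (sort by x, recurse on halves, check the dividing strip) achieves O(n log n).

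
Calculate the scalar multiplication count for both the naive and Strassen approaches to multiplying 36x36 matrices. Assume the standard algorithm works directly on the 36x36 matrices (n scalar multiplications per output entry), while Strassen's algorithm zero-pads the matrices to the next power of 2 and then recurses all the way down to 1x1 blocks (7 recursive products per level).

Matrix multiplication for 36x36 matrices:

Strassen's algorithm requires power-of-2 dimensions. Pad 36x36 to 64x64 (next power of 2).

Standard algorithm: 36^3 = 46656 multiplications
Strassen's algorithm: 7^(log2(64)) = 7^6 = 117649 multiplications
Difference: 46656 - 117649 = -70993 (Strassen uses MORE here due to padding overhead — for small or just-over-power-of-2 n, padding can outweigh the per-level savings)

Standard: 46656 multiplications (36^3). Strassen: 117649 multiplications (7^6, after padding to 64x64). Strassen reduces 8 recursive multiplications to 7 at each level.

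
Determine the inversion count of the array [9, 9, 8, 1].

Finding inversions in [9, 9, 8, 1]:

(0, 2): arr[0]=9 > arr[2]=8
(0, 3): arr[0]=9 > arr[3]=1
(1, 2): arr[1]=9 > arr[2]=8
(1, 3): arr[1]=9 > arr[3]=1
(2, 3): arr[2]=8 > arr[3]=1

Total inversions: 5

The array has 5 inversion(s): (0,2), (0,3), (1,2), (1,3), (2,3). Each pair (i,j) satisfies i < j and arr[i] > arr[j].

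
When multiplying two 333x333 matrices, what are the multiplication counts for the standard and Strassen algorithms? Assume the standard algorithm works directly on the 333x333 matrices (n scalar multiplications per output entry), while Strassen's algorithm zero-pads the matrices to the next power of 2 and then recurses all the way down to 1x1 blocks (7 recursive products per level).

Matrix multiplication for 333x333 matrices:

Strassen's algorithm requires power-of-2 dimensions. Pad 333x333 to 512x512 (next power of 2).

Standard algorithm: 333^3 = 36926037 multiplications
Strassen's algorithm: 7^(log2(512)) = 7^9 = 40353607 multiplications
Difference: 36926037 - 40353607 = -3427570 (Strassen uses MORE here due to padding overhead — for small or just-over-power-of-2 n, padding can outweigh the per-level savings)

Standard: 36926037 multiplications (333^3). Strassen: 40353607 multiplications (7^9, after padding to 512x512). Strassen reduces 8 recursive multiplications to 7 at each level.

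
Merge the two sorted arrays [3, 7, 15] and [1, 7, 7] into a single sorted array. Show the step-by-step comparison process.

Merging process:

Compare 3 vs 1: take 1 from right. Merged: [1]
Compare 3 vs 7: take 3 from left. Merged: [1, 3]
Compare 7 vs 7: take 7 from left. Merged: [1, 3, 7]
Compare 15 vs 7: take 7 from right. Merged: [1, 3, 7, 7]
Compare 15 vs 7: take 7 from right. Merged: [1, 3, 7, 7, 7]
Append remaining from left: [15]. Merged: [1, 3, 7, 7, 7, 15]

Final merged array: [1, 3, 7, 7, 7, 15]
Total comparisons: 5

The merged array is [1, 3, 7, 7, 7, 15], requiring 5 comparisons. The merge step runs in O(n) time where n is the total number of elements.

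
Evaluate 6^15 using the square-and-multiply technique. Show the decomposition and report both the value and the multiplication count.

Computing 6^15 by squaring (build up from 6^1; each line after the first costs one multiplication):

6^1 = 6
6^2 = (6^1)^2 = 6^2 = 36
6^3 = 6 * 6^2 = 6 * 36 = 216
6^6 = (6^3)^2 = 216^2 = 46656
6^7 = 6 * 6^6 = 6 * 46656 = 279936
6^14 = (6^7)^2 = 279936^2 = 78364164096
6^15 = 6 * 6^14 = 6 * 78364164096 = 470184984576

Result: 470184984576
Multiplications needed: 6 (6 lines after 6^1)

6^15 = 470184984576. Using exponentiation by squaring, this requires 6 multiplications. The key idea: if the exponent is even, square the half-power; if odd, multiply by the base once.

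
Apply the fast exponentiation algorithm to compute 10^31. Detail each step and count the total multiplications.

Computing 10^31 by squaring (build up from 10^1; each line after the first costs one multiplication):

10^1 = 10
10^2 = (10^1)^2 = 10^2 = 100
10^3 = 10 * 10^2 = 10 * 100 = 1000
10^6 = (10^3)^2 = 1000^2 = 1000000
10^7 = 10 * 10^6 = 10 * 1000000 = 10000000
10^14 = (10^7)^2 = 10000000^2 = 100000000000000
10^15 = 10 * 10^14 = 10 * 100000000000000 = 1000000000000000
10^30 = (10^15)^2 = 1000000000000000^2 = 1000000000000000000000000000000
10^31 = 10 * 10^30 = 10 * 1000000000000000000000000000000 = 10000000000000000000000000000000

Result: 10000000000000000000000000000000
Multiplications needed: 8 (8 lines after 10^1)

10^31 = 10000000000000000000000000000000. Using exponentiation by squaring, this requires 8 multiplications. The key idea: if the exponent is even, square the half-power; if odd, multiply by the base once.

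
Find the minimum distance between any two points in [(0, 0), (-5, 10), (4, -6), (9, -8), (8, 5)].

Computing all pairwise distances among 5 points:

d((0, 0), (-5, 10)) = 11.1803
d((0, 0), (4, -6)) = 7.2111
d((0, 0), (9, -8)) = 12.0416
d((0, 0), (8, 5)) = 9.434
d((-5, 10), (4, -6)) = 18.3576
d((-5, 10), (9, -8)) = 22.8035
d((-5, 10), (8, 5)) = 13.9284
d((4, -6), (9, -8)) = 5.3852 <-- minimum
d((4, -6), (8, 5)) = 11.7047
d((9, -8), (8, 5)) = 13.0384

Closest pair: (4, -6) and (9, -8) with distance 5.3852

The closest pair is (4, -6) and (9, -8) with Euclidean distance 5.3852. For 5 points, brute-force pairwise comparison is shown above. For large n, the divide-and-conquer algorithm (sort by x, recurse on halves, check the dividing strip) achieves O(n log n).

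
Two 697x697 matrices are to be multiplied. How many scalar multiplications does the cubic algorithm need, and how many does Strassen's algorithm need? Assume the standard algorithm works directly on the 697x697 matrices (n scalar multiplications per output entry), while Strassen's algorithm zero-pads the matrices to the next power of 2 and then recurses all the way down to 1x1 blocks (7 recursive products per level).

Matrix multiplication for 697x697 matrices:

Strassen's algorithm requires power-of-2 dimensions. Pad 697x697 to 1024x1024 (next power of 2).

Standard algorithm: 697^3 = 338608873 multiplications
Strassen's algorithm: 7^(log2(1024)) = 7^10 = 282475249 multiplications
Savings: 338608873 - 282475249 = 56133624 multiplications

Standard: 338608873 multiplications (697^3). Strassen: 282475249 multiplications (7^10, after padding to 1024x1024). Strassen reduces 8 recursive multiplications to 7 at each level.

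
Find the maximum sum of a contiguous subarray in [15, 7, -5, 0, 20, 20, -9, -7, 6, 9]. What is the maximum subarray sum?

Using Kadane's algorithm on [15, 7, -5, 0, 20, 20, -9, -7, 6, 9]:

Scanning through the array:
Position 1 (value 7): max_ending_here = 22, max_so_far = 22
Position 2 (value -5): max_ending_here = 17, max_so_far = 22
Position 3 (value 0): max_ending_here = 17, max_so_far = 22
Position 4 (value 20): max_ending_here = 37, max_so_far = 37
Position 5 (value 20): max_ending_here = 57, max_so_far = 57
Position 6 (value -9): max_ending_here = 48, max_so_far = 57
Position 7 (value -7): max_ending_here = 41, max_so_far = 57
Position 8 (value 6): max_ending_here = 47, max_so_far = 57
Position 9 (value 9): max_ending_here = 56, max_so_far = 57

Maximum subarray: [15, 7, -5, 0, 20, 20]
Maximum sum: 57

The maximum subarray is [15, 7, -5, 0, 20, 20] with sum 57. This subarray runs from index 0 to index 5.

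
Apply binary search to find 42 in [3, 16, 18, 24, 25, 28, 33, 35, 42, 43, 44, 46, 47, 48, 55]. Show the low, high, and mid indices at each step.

Binary search for 42 in [3, 16, 18, 24, 25, 28, 33, 35, 42, 43, 44, 46, 47, 48, 55]:

lo=0, hi=14, mid=7, arr[mid]=35 -> 35 < 42, search right half
lo=8, hi=14, mid=11, arr[mid]=46 -> 46 > 42, search left half
lo=8, hi=10, mid=9, arr[mid]=43 -> 43 > 42, search left half
lo=8, hi=8, mid=8, arr[mid]=42 -> Found target at index 8!

Binary search finds 42 at index 8 after 4 comparisons. The search repeatedly halves the search space by comparing with the middle element.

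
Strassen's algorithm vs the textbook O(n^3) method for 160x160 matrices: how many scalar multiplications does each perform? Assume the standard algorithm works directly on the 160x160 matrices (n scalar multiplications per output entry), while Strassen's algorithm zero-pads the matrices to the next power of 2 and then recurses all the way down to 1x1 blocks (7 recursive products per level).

Matrix multiplication for 160x160 matrices:

Strassen's algorithm requires power-of-2 dimensions. Pad 160x160 to 256x256 (next power of 2).

Standard algorithm: 160^3 = 4096000 multiplications
Strassen's algorithm: 7^(log2(256)) = 7^8 = 5764801 multiplications
Difference: 4096000 - 5764801 = -1668801 (Strassen uses MORE here due to padding overhead — for small or just-over-power-of-2 n, padding can outweigh the per-level savings)

Standard: 4096000 multiplications (160^3). Strassen: 5764801 multiplications (7^8, after padding to 256x256). Strassen reduces 8 recursive multiplications to 7 at each level.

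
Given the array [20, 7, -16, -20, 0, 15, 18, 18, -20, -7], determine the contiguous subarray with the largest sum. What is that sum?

Using Kadane's algorithm on [20, 7, -16, -20, 0, 15, 18, 18, -20, -7]:

Scanning through the array:
Position 1 (value 7): max_ending_here = 27, max_so_far = 27
Position 2 (value -16): max_ending_here = 11, max_so_far = 27
Position 3 (value -20): max_ending_here = -9, max_so_far = 27
Position 4 (value 0): max_ending_here = 0, max_so_far = 27
Position 5 (value 15): max_ending_here = 15, max_so_far = 27
Position 6 (value 18): max_ending_here = 33, max_so_far = 33
Position 7 (value 18): max_ending_here = 51, max_so_far = 51
Position 8 (value -20): max_ending_here = 31, max_so_far = 51
Position 9 (value -7): max_ending_here = 24, max_so_far = 51

Maximum subarray: [0, 15, 18, 18]
Maximum sum: 51

The maximum subarray is [0, 15, 18, 18] with sum 51. This subarray runs from index 4 to index 7.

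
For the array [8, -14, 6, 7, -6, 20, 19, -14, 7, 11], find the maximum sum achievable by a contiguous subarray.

Using Kadane's algorithm on [8, -14, 6, 7, -6, 20, 19, -14, 7, 11]:

Scanning through the array:
Position 1 (value -14): max_ending_here = -6, max_so_far = 8
Position 2 (value 6): max_ending_here = 6, max_so_far = 8
Position 3 (value 7): max_ending_here = 13, max_so_far = 13
Position 4 (value -6): max_ending_here = 7, max_so_far = 13
Position 5 (value 20): max_ending_here = 27, max_so_far = 27
Position 6 (value 19): max_ending_here = 46, max_so_far = 46
Position 7 (value -14): max_ending_here = 32, max_so_far = 46
Position 8 (value 7): max_ending_here = 39, max_so_far = 46
Position 9 (value 11): max_ending_here = 50, max_so_far = 50

Maximum subarray: [6, 7, -6, 20, 19, -14, 7, 11]
Maximum sum: 50

The maximum subarray is [6, 7, -6, 20, 19, -14, 7, 11] with sum 50. This subarray runs from index 2 to index 9.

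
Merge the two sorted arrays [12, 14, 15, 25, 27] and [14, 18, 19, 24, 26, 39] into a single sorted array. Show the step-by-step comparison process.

Merging process:

Compare 12 vs 14: take 12 from left. Merged: [12]
Compare 14 vs 14: take 14 from left. Merged: [12, 14]
Compare 15 vs 14: take 14 from right. Merged: [12, 14, 14]
Compare 15 vs 18: take 15 from left. Merged: [12, 14, 14, 15]
Compare 25 vs 18: take 18 from right. Merged: [12, 14, 14, 15, 18]
Compare 25 vs 19: take 19 from right. Merged: [12, 14, 14, 15, 18, 19]
Compare 25 vs 24: take 24 from right. Merged: [12, 14, 14, 15, 18, 19, 24]
Compare 25 vs 26: take 25 from left. Merged: [12, 14, 14, 15, 18, 19, 24, 25]
Compare 27 vs 26: take 26 from right. Merged: [12, 14, 14, 15, 18, 19, 24, 25, 26]
Compare 27 vs 39: take 27 from left. Merged: [12, 14, 14, 15, 18, 19, 24, 25, 26, 27]
Append remaining from right: [39]. Merged: [12, 14, 14, 15, 18, 19, 24, 25, 26, 27, 39]

Final merged array: [12, 14, 14, 15, 18, 19, 24, 25, 26, 27, 39]
Total comparisons: 10

The merged array is [12, 14, 14, 15, 18, 19, 24, 25, 26, 27, 39], requiring 10 comparisons. The merge step runs in O(n) time where n is the total number of elements.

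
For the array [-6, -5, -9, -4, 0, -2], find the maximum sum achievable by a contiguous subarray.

Using Kadane's algorithm on [-6, -5, -9, -4, 0, -2]:

Scanning through the array:
Position 1 (value -5): max_ending_here = -5, max_so_far = -5
Position 2 (value -9): max_ending_here = -9, max_so_far = -5
Position 3 (value -4): max_ending_here = -4, max_so_far = -4
Position 4 (value 0): max_ending_here = 0, max_so_far = 0
Position 5 (value -2): max_ending_here = -2, max_so_far = 0

Maximum subarray: [0]
Maximum sum: 0

The maximum subarray is [0] with sum 0. This subarray runs from index 4 to index 4.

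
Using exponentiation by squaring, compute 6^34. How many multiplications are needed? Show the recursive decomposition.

Computing 6^34 by squaring (build up from 6^1; each line after the first costs one multiplication):

6^1 = 6
6^2 = (6^1)^2 = 6^2 = 36
6^4 = (6^2)^2 = 36^2 = 1296
6^8 = (6^4)^2 = 1296^2 = 1679616
6^16 = (6^8)^2 = 1679616^2 = 2821109907456
6^17 = 6 * 6^16 = 6 * 2821109907456 = 16926659444736
6^34 = (6^17)^2 = 16926659444736^2 = 286511799958070431838109696

Result: 286511799958070431838109696
Multiplications needed: 6 (6 lines after 6^1)

6^34 = 286511799958070431838109696. Using exponentiation by squaring, this requires 6 multiplications. The key idea: if the exponent is even, square the half-power; if odd, multiply by the base once.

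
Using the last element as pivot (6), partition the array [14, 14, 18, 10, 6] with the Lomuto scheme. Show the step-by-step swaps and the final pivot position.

Lomuto partition with pivot = 6:

Initial array: [14, 14, 18, 10, 6]

arr[0]=14 > 6: no swap
arr[1]=14 > 6: no swap
arr[2]=18 > 6: no swap
arr[3]=10 > 6: no swap

Place pivot at position 0: [6, 14, 18, 10, 14]
Pivot position: 0

After partitioning with pivot 6, the array becomes [6, 14, 18, 10, 14]. The pivot is placed at index 0. All elements to the left of the pivot are <= 6, and all elements to the right are > 6.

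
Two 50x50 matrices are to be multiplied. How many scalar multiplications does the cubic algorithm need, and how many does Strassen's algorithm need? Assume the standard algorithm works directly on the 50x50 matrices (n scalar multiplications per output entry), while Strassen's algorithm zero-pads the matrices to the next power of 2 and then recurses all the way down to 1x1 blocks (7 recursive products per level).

Matrix multiplication for 50x50 matrices:

Strassen's algorithm requires power-of-2 dimensions. Pad 50x50 to 64x64 (next power of 2).

Standard algorithm: 50^3 = 125000 multiplications
Strassen's algorithm: 7^(log2(64)) = 7^6 = 117649 multiplications
Savings: 125000 - 117649 = 7351 multiplications

Standard: 125000 multiplications (50^3). Strassen: 117649 multiplications (7^6, after padding to 64x64). Strassen reduces 8 recursive multiplications to 7 at each level.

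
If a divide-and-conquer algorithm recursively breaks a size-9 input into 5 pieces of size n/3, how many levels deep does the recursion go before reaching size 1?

For divide and conquer with division factor 3:

Problem sizes at each level:
Level 0: 9
Level 1: 3
Level 2: 1

The root is level 0 and the size-1 base case is level 2 (the tree spans levels 0 through 2, i.e. 3 levels counting the root), so the depth is the number of divisions: log_3(9) = 2

The recursion tree depth is log_3(9) = 2. At each level, the problem size is divided by 3, so it takes 2 divisions to reduce to a base case of size 1. The algorithm makes 5 recursive calls at each level.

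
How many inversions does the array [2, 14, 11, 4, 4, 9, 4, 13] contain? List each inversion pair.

Finding inversions in [2, 14, 11, 4, 4, 9, 4, 13]:

(1, 2): arr[1]=14 > arr[2]=11
(1, 3): arr[1]=14 > arr[3]=4
(1, 4): arr[1]=14 > arr[4]=4
(1, 5): arr[1]=14 > arr[5]=9
(1, 6): arr[1]=14 > arr[6]=4
(1, 7): arr[1]=14 > arr[7]=13
(2, 3): arr[2]=11 > arr[3]=4
(2, 4): arr[2]=11 > arr[4]=4
(2, 5): arr[2]=11 > arr[5]=9
(2, 6): arr[2]=11 > arr[6]=4
(5, 6): arr[5]=9 > arr[6]=4

Total inversions: 11

The array has 11 inversion(s): (1,2), (1,3), (1,4), (1,5), (1,6), (1,7), (2,3), (2,4), (2,5), (2,6), (5,6). Each pair (i,j) satisfies i < j and arr[i] > arr[j].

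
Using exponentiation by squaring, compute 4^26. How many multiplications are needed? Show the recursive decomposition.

Computing 4^26 by squaring (build up from 4^1; each line after the first costs one multiplication):

4^1 = 4
4^2 = (4^1)^2 = 4^2 = 16
4^3 = 4 * 4^2 = 4 * 16 = 64
4^6 = (4^3)^2 = 64^2 = 4096
4^12 = (4^6)^2 = 4096^2 = 16777216
4^13 = 4 * 4^12 = 4 * 16777216 = 67108864
4^26 = (4^13)^2 = 67108864^2 = 4503599627370496

Result: 4503599627370496
Multiplications needed: 6 (6 lines after 4^1)

4^26 = 4503599627370496. Using exponentiation by squaring, this requires 6 multiplications. The key idea: if the exponent is even, square the half-power; if odd, multiply by the base once.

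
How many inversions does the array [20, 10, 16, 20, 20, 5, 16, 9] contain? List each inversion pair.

Finding inversions in [20, 10, 16, 20, 20, 5, 16, 9]:

(0, 1): arr[0]=20 > arr[1]=10
(0, 2): arr[0]=20 > arr[2]=16
(0, 5): arr[0]=20 > arr[5]=5
(0, 6): arr[0]=20 > arr[6]=16
(0, 7): arr[0]=20 > arr[7]=9
(1, 5): arr[1]=10 > arr[5]=5
(1, 7): arr[1]=10 > arr[7]=9
(2, 5): arr[2]=16 > arr[5]=5
(2, 7): arr[2]=16 > arr[7]=9
(3, 5): arr[3]=20 > arr[5]=5
(3, 6): arr[3]=20 > arr[6]=16
(3, 7): arr[3]=20 > arr[7]=9
(4, 5): arr[4]=20 > arr[5]=5
(4, 6): arr[4]=20 > arr[6]=16
(4, 7): arr[4]=20 > arr[7]=9
(6, 7): arr[6]=16 > arr[7]=9

Total inversions: 16

The array has 16 inversion(s): (0,1), (0,2), (0,5), (0,6), (0,7), (1,5), (1,7), (2,5), (2,7), (3,5), (3,6), (3,7), (4,5), (4,6), (4,7), (6,7). Each pair (i,j) satisfies i < j and arr[i] > arr[j].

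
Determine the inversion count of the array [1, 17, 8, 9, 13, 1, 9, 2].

Finding inversions in [1, 17, 8, 9, 13, 1, 9, 2]:

(1, 2): arr[1]=17 > arr[2]=8
(1, 3): arr[1]=17 > arr[3]=9
(1, 4): arr[1]=17 > arr[4]=13
(1, 5): arr[1]=17 > arr[5]=1
(1, 6): arr[1]=17 > arr[6]=9
(1, 7): arr[1]=17 > arr[7]=2
(2, 5): arr[2]=8 > arr[5]=1
(2, 7): arr[2]=8 > arr[7]=2
(3, 5): arr[3]=9 > arr[5]=1
(3, 7): arr[3]=9 > arr[7]=2
(4, 5): arr[4]=13 > arr[5]=1
(4, 6): arr[4]=13 > arr[6]=9
(4, 7): arr[4]=13 > arr[7]=2
(6, 7): arr[6]=9 > arr[7]=2

Total inversions: 14

The array has 14 inversion(s): (1,2), (1,3), (1,4), (1,5), (1,6), (1,7), (2,5), (2,7), (3,5), (3,7), (4,5), (4,6), (4,7), (6,7). Each pair (i,j) satisfies i < j and arr[i] > arr[j].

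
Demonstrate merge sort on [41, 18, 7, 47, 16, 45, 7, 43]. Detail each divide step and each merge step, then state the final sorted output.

Merge sort trace:

Split: [41, 18, 7, 47, 16, 45, 7, 43] -> [41, 18, 7, 47] and [16, 45, 7, 43]
  Split: [41, 18, 7, 47] -> [41, 18] and [7, 47]
    Split: [41, 18] -> [41] and [18]
    Merge: [41] + [18] -> [18, 41]
    Split: [7, 47] -> [7] and [47]
    Merge: [7] + [47] -> [7, 47]
  Merge: [18, 41] + [7, 47] -> [7, 18, 41, 47]
  Split: [16, 45, 7, 43] -> [16, 45] and [7, 43]
    Split: [16, 45] -> [16] and [45]
    Merge: [16] + [45] -> [16, 45]
    Split: [7, 43] -> [7] and [43]
    Merge: [7] + [43] -> [7, 43]
  Merge: [16, 45] + [7, 43] -> [7, 16, 43, 45]
Merge: [7, 18, 41, 47] + [7, 16, 43, 45] -> [7, 7, 16, 18, 41, 43, 45, 47]

Final sorted array: [7, 7, 16, 18, 41, 43, 45, 47]

The merge sort proceeds by recursively splitting the array and merging sorted halves.
After all merges, the sorted array is [7, 7, 16, 18, 41, 43, 45, 47].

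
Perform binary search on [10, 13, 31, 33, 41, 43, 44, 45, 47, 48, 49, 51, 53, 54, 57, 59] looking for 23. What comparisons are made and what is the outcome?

Binary search for 23 in [10, 13, 31, 33, 41, 43, 44, 45, 47, 48, 49, 51, 53, 54, 57, 59]:

lo=0, hi=15, mid=7, arr[mid]=45 -> 45 > 23, search left half
lo=0, hi=6, mid=3, arr[mid]=33 -> 33 > 23, search left half
lo=0, hi=2, mid=1, arr[mid]=13 -> 13 < 23, search right half
lo=2, hi=2, mid=2, arr[mid]=31 -> 31 > 23, search left half
lo=2 > hi=1, target 23 not found

Binary search determines that 23 is not in the array after 4 comparisons. The search space was exhausted without finding the target.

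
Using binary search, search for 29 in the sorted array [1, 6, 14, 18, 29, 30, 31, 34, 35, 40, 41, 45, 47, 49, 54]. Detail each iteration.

Binary search for 29 in [1, 6, 14, 18, 29, 30, 31, 34, 35, 40, 41, 45, 47, 49, 54]:

lo=0, hi=14, mid=7, arr[mid]=34 -> 34 > 29, search left half
lo=0, hi=6, mid=3, arr[mid]=18 -> 18 < 29, search right half
lo=4, hi=6, mid=5, arr[mid]=30 -> 30 > 29, search left half
lo=4, hi=4, mid=4, arr[mid]=29 -> Found target at index 4!

Binary search finds 29 at index 4 after 4 comparisons. The search repeatedly halves the search space by comparing with the middle element.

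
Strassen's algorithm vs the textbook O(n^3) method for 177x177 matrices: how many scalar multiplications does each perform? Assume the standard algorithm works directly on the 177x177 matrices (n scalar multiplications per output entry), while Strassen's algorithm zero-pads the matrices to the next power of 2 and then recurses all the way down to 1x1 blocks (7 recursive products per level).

Matrix multiplication for 177x177 matrices:

Strassen's algorithm requires power-of-2 dimensions. Pad 177x177 to 256x256 (next power of 2).

Standard algorithm: 177^3 = 5545233 multiplications
Strassen's algorithm: 7^(log2(256)) = 7^8 = 5764801 multiplications
Difference: 5545233 - 5764801 = -219568 (Strassen uses MORE here due to padding overhead — for small or just-over-power-of-2 n, padding can outweigh the per-level savings)

Standard: 5545233 multiplications (177^3). Strassen: 5764801 multiplications (7^8, after padding to 256x256). Strassen reduces 8 recursive multiplications to 7 at each level.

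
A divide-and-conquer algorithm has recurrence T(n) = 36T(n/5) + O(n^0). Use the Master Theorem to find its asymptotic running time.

Master Theorem for T(n) = 36T(n/5) + O(n^0):

a = 36, b = 5, c = 0
log_b(a) = log_5(36) = 2.2266

Case 1: c = 0 < log_5(36) = 2.2266
T(n) = O(n^(log_5 36))

For T(n) = 36T(n/5) + O(n^0): log_5(36) = 2.2266. This is Case 1 of the Master Theorem (c < log_b(a), work dominated by leaves), giving O(n^(log_5 36)).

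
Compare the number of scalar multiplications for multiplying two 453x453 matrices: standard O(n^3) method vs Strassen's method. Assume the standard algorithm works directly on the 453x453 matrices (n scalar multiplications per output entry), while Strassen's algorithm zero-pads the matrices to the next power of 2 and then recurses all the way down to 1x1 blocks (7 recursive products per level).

Matrix multiplication for 453x453 matrices:

Strassen's algorithm requires power-of-2 dimensions. Pad 453x453 to 512x512 (next power of 2).

Standard algorithm: 453^3 = 92959677 multiplications
Strassen's algorithm: 7^(log2(512)) = 7^9 = 40353607 multiplications
Savings: 92959677 - 40353607 = 52606070 multiplications

Standard: 92959677 multiplications (453^3). Strassen: 40353607 multiplications (7^9, after padding to 512x512). Strassen reduces 8 recursive multiplications to 7 at each level.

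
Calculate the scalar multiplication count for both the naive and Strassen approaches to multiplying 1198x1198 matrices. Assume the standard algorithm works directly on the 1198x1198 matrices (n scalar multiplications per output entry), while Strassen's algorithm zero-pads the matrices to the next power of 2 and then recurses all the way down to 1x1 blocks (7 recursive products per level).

Matrix multiplication for 1198x1198 matrices:

Strassen's algorithm requires power-of-2 dimensions. Pad 1198x1198 to 2048x2048 (next power of 2).

Standard algorithm: 1198^3 = 1719374392 multiplications
Strassen's algorithm: 7^(log2(2048)) = 7^11 = 1977326743 multiplications
Difference: 1719374392 - 1977326743 = -257952351 (Strassen uses MORE here due to padding overhead — for small or just-over-power-of-2 n, padding can outweigh the per-level savings)

Standard: 1719374392 multiplications (1198^3). Strassen: 1977326743 multiplications (7^11, after padding to 2048x2048). Strassen reduces 8 recursive multiplications to 7 at each level.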